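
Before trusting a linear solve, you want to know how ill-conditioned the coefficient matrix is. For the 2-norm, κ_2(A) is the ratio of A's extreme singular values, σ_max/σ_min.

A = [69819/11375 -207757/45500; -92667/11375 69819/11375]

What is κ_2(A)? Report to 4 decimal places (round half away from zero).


M = AᵀA = [538474626/5175625 -1615402203/20702500; -1615402203/20702500 4846322209/82810000]. tr(M)=538476649/3312400, det(M)=751689/3312400
eigenvalues of AᵀA: λ = (tr ± √(tr²−4·det))/2 = 2601/16, 289/207025
κ = σ_max/σ_min = (51/4)/(17/455) = 341.2500

341.2500


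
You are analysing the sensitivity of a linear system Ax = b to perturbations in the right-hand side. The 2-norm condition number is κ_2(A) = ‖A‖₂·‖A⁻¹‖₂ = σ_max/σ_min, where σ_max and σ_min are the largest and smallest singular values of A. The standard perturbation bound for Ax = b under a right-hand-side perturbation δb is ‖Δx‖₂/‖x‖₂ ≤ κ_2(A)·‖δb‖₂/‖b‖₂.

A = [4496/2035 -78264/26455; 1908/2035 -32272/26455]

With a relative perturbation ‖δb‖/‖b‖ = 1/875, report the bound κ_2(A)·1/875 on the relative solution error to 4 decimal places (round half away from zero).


0.2326

AᵀA = [4770896/828245 -6360768/828245; -6360768/828245 8481344/828245]; tr = 2650448/165649, det = 1024/165649
solving λ² − 2650448/165649·λ + 1024/165649 = 0 gives λ = 16, 64/165649
σ_max=√16=4, σ_min=√(64/165649)=(8/407) → κ = 203.5000
worst-case relative error ≤ 203.5000 × 1/875 = 0.2326


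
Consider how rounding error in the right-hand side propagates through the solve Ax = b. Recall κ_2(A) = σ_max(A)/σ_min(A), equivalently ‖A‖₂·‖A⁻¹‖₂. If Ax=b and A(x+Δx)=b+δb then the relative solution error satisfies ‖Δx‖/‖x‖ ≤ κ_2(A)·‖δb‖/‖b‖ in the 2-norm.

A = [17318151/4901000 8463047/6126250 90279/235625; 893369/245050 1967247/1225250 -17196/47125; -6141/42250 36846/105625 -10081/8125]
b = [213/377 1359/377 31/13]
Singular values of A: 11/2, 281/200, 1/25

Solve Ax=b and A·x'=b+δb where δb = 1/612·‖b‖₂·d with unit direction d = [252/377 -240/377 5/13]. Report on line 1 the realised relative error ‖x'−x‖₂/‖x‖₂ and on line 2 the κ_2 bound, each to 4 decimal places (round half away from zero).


from the listed singular values, σ₁ = 11/2, σ_n = 1/25
κ = σ_max/σ_min = (11/2)/(1/25) = 137.5000
κ_2(A)·‖δb‖/‖b‖ = 0.2247
solve Ax = b  →  x = [9.5043 -21.3922 -9.0498]
2-norm of b is 4.3589; of x, 25.0969
re-solving with b+δb shifts x by Δx of norm 0.1781
dividing the unrounded norms, ‖Δx‖/‖x‖ = 0.0071
tightness: 0.0071 against a bound of 0.2247 (unrounded ratio ≈ 0.0316)

0.0071
0.2247


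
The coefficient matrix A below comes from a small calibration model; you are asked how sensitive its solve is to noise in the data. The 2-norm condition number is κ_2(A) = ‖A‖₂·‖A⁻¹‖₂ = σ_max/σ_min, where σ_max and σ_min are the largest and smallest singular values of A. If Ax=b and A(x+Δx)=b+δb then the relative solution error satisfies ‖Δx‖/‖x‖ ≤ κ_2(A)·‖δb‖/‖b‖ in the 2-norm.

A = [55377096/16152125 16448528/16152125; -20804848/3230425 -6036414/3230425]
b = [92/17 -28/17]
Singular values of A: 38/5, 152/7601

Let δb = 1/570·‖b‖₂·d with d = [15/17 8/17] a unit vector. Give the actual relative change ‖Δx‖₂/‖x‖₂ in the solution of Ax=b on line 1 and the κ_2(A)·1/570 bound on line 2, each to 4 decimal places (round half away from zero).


0.0025
0.6668

largest singular value 38/5, smallest 152/7601
κ_2(A) = (38/5) / (152/7601) = 380.0500
κ_2(A)·‖δb‖/‖b‖ = 0.6668
solve Ax = b  →  x = [-55.5021 192.1726]
‖b‖ = 5.6569, ‖x‖ = 200.0270
with δb = [0.0088 0.0047], A·Δx = δb → ‖Δx‖ = 0.4963
relative error = 0.0025
tightness: 0.0025 against a bound of 0.6668 (unrounded ratio ≈ 0.0037)


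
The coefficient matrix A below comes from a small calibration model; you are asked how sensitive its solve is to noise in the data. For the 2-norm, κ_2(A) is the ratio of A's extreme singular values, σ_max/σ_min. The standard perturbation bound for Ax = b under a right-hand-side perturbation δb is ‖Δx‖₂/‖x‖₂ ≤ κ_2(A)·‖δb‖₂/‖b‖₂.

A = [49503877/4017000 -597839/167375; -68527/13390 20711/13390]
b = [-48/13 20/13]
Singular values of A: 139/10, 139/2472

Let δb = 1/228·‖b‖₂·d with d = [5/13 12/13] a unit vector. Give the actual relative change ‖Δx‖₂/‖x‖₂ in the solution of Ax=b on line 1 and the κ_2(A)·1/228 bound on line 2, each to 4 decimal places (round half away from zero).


1.0842
1.0842

largest singular value 139/10, smallest 139/2472
κ_2(A) = (139/10) / (139/2472) = 247.2000
bound on ‖Δx‖/‖x‖: κ·ε = 247.2000·1/228 = 1.0842
solve Ax = b  →  x = [-0.2763 0.0806]
‖b‖₂ = 4.0000 and ‖x‖₂ = 0.2878
δb = ε·‖b‖·d = [0.0067 0.0162]; solving A·Δx = δb gives ‖Δx‖ = 0.3120
realised ‖Δx‖/‖x‖ = 1.0842
tightness: 1.0842 against a bound of 1.0842; the bound is attained (ratio 1)


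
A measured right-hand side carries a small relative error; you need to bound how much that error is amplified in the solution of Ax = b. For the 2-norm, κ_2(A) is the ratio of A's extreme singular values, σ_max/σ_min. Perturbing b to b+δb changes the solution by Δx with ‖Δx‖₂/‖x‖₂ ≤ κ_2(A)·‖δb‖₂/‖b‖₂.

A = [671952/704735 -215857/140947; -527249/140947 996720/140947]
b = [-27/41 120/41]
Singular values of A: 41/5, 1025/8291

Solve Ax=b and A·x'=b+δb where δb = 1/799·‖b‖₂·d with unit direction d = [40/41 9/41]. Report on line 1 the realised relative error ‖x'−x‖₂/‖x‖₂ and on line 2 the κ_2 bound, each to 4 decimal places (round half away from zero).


0.0830
0.0830

σ_max = 41/5, σ_min = 1025/8291
κ_2(A) = (41/5) / (1025/8291) = 66.3280
worst-case relative error ≤ 66.3280 × 1/799 = 0.0830
solve Ax = b  →  x = [-0.1722 0.3228]
‖b‖₂ = 3.0000 and ‖x‖₂ = 0.3659
with δb = [0.0037 0.0008], A·Δx = δb → ‖Δx‖ = 0.0304
realised ‖Δx‖/‖x‖ = 0.0830
realised/bound = 1 exactly: the bound is attained for this b and d


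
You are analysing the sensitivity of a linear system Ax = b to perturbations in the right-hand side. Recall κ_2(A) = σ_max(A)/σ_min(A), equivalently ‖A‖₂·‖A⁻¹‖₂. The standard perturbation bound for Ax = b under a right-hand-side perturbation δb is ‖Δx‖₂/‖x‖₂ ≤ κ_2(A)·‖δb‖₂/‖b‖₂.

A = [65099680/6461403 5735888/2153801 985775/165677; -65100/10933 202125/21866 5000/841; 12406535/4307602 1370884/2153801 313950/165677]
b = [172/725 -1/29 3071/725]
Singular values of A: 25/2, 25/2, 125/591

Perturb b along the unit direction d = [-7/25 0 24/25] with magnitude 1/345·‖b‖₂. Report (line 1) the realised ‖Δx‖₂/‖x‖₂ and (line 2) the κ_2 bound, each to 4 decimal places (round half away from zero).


largest singular value 25/2, smallest 125/591
κ = σ_max/σ_min = (25/2)/(125/591) = 59.1000
bound on ‖Δx‖/‖x‖: κ·ε = 59.1000·1/345 = 0.1713
solve Ax = b  →  x = [-4.9203 -12.0168 13.7501]
‖b‖ = 4.2426, ‖x‖ = 18.9123
with δb = [-0.0034 0.0000 0.0118], A·Δx = δb → ‖Δx‖ = 0.0581
dividing the unrounded norms, ‖Δx‖/‖x‖ = 0.0031
tightness: 0.0031 against a bound of 0.1713 (unrounded ratio ≈ 0.0179)

0.0031
0.1713


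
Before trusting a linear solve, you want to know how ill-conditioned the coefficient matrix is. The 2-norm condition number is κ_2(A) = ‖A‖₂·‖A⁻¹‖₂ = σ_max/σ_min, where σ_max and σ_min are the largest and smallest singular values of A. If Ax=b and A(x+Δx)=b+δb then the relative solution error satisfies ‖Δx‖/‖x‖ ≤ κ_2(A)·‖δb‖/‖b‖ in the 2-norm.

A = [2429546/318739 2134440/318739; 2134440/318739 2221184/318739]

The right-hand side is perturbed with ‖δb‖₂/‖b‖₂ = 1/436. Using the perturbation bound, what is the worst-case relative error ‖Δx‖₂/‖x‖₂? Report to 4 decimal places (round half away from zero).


form AᵀA = [12435823876/120802081 11803453200/120802081; 11803453200/120802081 11283582016/120802081] with trace 28203812/143641 and determinant 9834496/143641
char-poly roots: 196 and 50176/143641
κ = σ_max/σ_min = 14/(224/379) = 23.6875
worst-case relative error ≤ 23.6875 × 1/436 = 0.0543

0.0543


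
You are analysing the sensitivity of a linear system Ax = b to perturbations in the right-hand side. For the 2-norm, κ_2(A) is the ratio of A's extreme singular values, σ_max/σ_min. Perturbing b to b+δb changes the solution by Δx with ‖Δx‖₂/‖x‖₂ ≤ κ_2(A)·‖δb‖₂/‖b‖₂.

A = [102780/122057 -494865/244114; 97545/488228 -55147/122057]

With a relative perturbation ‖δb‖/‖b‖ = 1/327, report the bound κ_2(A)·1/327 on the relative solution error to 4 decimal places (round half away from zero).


0.6303

M = AᵀA = [106207425/141800464 -63714315/35450116; -63714315/35450116 152918581/35450116]. tr(M)=4247821/839056, det(M)=2025/3356224
solving λ² − 4247821/839056·λ + 2025/3356224 = 0 gives λ = 81/16, 25/209764
κ_2(A) = √(λ_max/λ_min) = √((81/16) / (25/209764)) = 206.1000
bound on ‖Δx‖/‖x‖: κ·ε = 206.1000·1/327 = 0.6303


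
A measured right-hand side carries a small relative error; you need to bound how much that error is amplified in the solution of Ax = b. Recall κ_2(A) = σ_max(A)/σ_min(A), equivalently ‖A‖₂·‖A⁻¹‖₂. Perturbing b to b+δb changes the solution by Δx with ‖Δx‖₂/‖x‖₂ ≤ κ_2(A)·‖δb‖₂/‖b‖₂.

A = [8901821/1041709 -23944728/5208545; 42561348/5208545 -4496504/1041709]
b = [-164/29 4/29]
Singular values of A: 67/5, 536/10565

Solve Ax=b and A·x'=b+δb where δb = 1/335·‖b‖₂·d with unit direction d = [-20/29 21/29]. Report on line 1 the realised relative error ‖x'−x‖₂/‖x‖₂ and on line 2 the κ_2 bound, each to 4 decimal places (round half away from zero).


0.0042
0.7884

largest singular value 67/5, smallest 536/10565
κ_2(A) = (67/5) / (536/10565) = 264.1250
perturbation bound = 264.1250·1/335 = 0.7884
solve Ax = b  →  x = [36.8393 69.7081]
2-norm of b is 5.6569; of x, 78.8438
re-solving with b+δb shifts x by Δx of norm 0.3328
realised ‖Δx‖/‖x‖ = 0.0042
tightness: 0.0042 against a bound of 0.7884 (unrounded ratio ≈ 0.0054)


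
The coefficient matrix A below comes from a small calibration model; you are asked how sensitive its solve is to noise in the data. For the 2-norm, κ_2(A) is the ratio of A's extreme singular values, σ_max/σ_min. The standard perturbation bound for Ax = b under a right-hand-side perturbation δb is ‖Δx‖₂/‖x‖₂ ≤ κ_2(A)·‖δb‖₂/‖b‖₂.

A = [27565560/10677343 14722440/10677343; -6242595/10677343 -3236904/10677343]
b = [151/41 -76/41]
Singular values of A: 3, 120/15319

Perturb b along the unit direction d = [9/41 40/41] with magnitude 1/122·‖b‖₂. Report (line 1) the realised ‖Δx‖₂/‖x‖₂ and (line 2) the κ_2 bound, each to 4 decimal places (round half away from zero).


from the listed singular values, σ₁ = 3, σ_n = 120/15319
κ_2(A) = 3 / (120/15319) = 382.9750
perturbation bound = 382.9750·1/122 = 3.1391
solve Ax = b  →  x = [61.2510 -112.0123]
‖b‖₂ = 4.1231 and ‖x‖₂ = 127.6653
Δx = A⁻¹·δb where δb = 1/122·4.1231·d; ‖Δx‖ = 4.3143
realised ‖Δx‖/‖x‖ = 0.0338
tightness: 0.0338 against a bound of 3.1391 (unrounded ratio ≈ 0.0108)

0.0338
3.1391


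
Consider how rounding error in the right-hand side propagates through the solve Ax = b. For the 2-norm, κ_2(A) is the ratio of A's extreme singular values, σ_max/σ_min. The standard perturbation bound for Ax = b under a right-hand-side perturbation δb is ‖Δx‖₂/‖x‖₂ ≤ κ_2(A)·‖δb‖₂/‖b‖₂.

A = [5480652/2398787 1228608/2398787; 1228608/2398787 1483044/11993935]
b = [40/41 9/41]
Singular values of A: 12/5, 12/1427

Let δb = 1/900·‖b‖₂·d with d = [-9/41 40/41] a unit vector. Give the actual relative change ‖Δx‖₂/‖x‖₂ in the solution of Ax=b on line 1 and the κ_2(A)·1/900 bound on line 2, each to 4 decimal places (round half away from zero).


0.3171
0.3171

σ_max = 12/5, σ_min = 12/1427
κ_2(A) = (12/5) / (12/1427) = 285.4000
worst-case relative error ≤ 285.4000 × 1/900 = 0.3171
solve Ax = b  →  x = [0.4065 0.0915]
‖b‖ = 1.0000, ‖x‖ = 0.4167
δb = ε·‖b‖·d = [-0.0002 0.0011]; solving A·Δx = δb gives ‖Δx‖ = 0.1321
relative error = 0.3171
tightness: 0.3171 against a bound of 0.3171; the bound is attained (ratio 1)


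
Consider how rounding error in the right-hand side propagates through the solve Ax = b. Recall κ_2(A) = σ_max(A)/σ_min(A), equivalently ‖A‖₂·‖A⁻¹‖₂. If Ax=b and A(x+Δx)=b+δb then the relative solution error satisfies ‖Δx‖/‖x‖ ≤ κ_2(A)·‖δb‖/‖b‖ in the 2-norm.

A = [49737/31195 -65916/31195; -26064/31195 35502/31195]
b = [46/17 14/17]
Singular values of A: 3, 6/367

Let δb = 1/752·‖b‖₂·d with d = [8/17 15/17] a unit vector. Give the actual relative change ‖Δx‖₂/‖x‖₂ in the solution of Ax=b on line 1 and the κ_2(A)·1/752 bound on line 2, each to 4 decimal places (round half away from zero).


0.0019
0.2440

largest singular value 3, smallest 6/367
κ_2(A) = 3 / (6/367) = 183.5000
bound on ‖Δx‖/‖x‖: κ·ε = 183.5000·1/752 = 0.2440
solve Ax = b  →  x = [98.2667 72.8667]
‖b‖₂ = 2.8284 and ‖x‖₂ = 122.3351
re-solving with b+δb shifts x by Δx of norm 0.2301
realised ‖Δx‖/‖x‖ = 0.0019
so the bound overstates the realised error by a factor of ≈ 129.7560 (computed from the unrounded values)


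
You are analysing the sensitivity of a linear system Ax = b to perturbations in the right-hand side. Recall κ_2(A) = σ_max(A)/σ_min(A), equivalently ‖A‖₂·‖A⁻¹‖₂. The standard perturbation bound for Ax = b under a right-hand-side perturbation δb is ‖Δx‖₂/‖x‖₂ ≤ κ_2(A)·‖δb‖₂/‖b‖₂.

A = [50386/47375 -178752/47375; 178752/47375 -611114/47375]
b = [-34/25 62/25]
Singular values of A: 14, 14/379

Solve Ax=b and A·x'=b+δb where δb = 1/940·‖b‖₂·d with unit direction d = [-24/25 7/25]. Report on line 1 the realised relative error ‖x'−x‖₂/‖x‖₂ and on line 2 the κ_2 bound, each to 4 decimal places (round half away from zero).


0.0015
0.4032

largest singular value 14, smallest 14/379
κ_2(A) = 14 / (14/379) = 379.0000
worst-case relative error ≤ 379.0000 × 1/940 = 0.4032
solve Ax = b  →  x = [52.0171 15.0229]
‖b‖₂ = 2.8284 and ‖x‖₂ = 54.1430
Δx = A⁻¹·δb where δb = 1/940·2.8284·d; ‖Δx‖ = 0.0815
realised ‖Δx‖/‖x‖ = 0.0015
so the bound overstates the realised error by a factor of ≈ 267.9944 (computed from the unrounded values)


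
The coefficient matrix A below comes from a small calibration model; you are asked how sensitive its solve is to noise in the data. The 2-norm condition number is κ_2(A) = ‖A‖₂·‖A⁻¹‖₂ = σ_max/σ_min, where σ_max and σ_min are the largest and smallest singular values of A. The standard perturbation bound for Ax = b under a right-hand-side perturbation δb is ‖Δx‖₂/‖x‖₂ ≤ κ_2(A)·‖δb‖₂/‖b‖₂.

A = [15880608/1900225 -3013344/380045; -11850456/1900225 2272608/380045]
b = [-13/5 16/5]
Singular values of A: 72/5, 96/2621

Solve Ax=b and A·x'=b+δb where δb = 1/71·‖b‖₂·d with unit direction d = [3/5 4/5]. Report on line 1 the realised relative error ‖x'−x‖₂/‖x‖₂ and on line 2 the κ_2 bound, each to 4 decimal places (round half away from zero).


0.0581
5.5373

largest singular value 72/5, smallest 96/2621
κ = σ_max/σ_min = (72/5)/(96/2621) = 393.1500
κ_2(A)·‖δb‖/‖b‖ = 5.5373
solve Ax = b  →  x = [18.6279 19.9620]
‖b‖ = 4.1231, ‖x‖ = 27.3035
δb = ε·‖b‖·d = [0.0348 0.0465]; solving A·Δx = δb gives ‖Δx‖ = 1.5855
relative error = 0.0581
realised/bound (from unrounded values) ≈ 0.0105


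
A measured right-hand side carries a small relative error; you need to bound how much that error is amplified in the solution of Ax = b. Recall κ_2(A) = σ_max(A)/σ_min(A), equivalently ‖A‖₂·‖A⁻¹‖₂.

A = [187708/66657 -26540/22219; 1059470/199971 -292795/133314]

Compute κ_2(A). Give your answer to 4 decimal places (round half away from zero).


form AᵀA = [4981264084/138368169 -691832845/46122723; -691832845/46122723 384381625/61496964] with trace 23384490961/553472676 and determinant 2856100/138368169
λ_max, λ_min = (23384490961/553472676 ± √546809125132131925921/306332003078600976)/2 = 169/4, 67600/138368169
κ = σ_max/σ_min = (13/2)/(260/11763) = 294.0750

294.0750


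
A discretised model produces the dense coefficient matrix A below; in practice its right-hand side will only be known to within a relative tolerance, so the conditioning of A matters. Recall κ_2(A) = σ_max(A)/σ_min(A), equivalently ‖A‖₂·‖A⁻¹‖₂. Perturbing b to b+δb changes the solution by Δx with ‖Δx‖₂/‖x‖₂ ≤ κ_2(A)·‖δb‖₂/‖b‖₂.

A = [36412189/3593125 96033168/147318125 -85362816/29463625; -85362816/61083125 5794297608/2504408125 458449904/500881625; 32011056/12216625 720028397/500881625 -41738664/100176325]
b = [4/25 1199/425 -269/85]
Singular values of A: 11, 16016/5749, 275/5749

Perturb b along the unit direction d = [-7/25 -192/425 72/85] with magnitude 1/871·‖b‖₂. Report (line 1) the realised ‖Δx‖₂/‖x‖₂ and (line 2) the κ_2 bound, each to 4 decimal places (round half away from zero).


0.0012
0.2640

largest singular value 11, smallest 275/5749
κ = σ_max/σ_min = 11/(275/5749) = 229.9600
perturbation bound = 229.9600·1/871 = 0.2640
solve Ax = b  →  x = [-23.5014 17.9664 -78.2153]
2-norm of b is 4.2426; of x, 83.6226
δb = ε·‖b‖·d = [-0.0014 -0.0022 0.0041]; solving A·Δx = δb gives ‖Δx‖ = 0.1018
dividing the unrounded norms, ‖Δx‖/‖x‖ = 0.0012
realised/bound (from unrounded values) ≈ 0.0046


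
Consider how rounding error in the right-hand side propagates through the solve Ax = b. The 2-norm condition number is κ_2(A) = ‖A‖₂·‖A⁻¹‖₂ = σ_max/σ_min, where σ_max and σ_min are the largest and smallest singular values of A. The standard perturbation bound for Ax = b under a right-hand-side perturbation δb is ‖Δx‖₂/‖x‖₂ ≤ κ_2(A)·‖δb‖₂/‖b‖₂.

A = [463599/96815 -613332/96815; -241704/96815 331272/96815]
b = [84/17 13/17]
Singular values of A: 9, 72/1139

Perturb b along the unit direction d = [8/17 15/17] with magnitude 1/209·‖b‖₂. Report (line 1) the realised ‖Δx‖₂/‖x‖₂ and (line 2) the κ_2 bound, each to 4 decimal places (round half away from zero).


largest singular value 9, smallest 72/1139
condition number: 9 ÷ (72/1139) = 142.3750
κ_2(A)·‖δb‖/‖b‖ = 0.6812
solve Ax = b  →  x = [38.2333 28.1194]
‖b‖₂ = 5.0000 and ‖x‖₂ = 47.4604
re-solving with b+δb shifts x by Δx of norm 0.3785
relative error = 0.0080
realised/bound (from unrounded values) ≈ 0.0117

0.0080
0.6812


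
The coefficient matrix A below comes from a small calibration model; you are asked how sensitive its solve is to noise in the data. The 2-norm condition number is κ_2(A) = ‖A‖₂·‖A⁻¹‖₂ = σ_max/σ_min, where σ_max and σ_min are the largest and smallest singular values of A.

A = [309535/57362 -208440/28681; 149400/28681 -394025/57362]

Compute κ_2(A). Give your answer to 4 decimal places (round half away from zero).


197.8000

M = AᵀA = [220087225/3912484 -73357200/978121; -73357200/978121 391254025/3912484]. tr(M)=305670625/1956242, det(M)=9765625/15649936
solving λ² − 305670625/1956242·λ + 9765625/15649936 = 0 gives λ = 625/4, 15625/3912484
κ = σ_max/σ_min = (25/2)/(125/1978) = 197.8000


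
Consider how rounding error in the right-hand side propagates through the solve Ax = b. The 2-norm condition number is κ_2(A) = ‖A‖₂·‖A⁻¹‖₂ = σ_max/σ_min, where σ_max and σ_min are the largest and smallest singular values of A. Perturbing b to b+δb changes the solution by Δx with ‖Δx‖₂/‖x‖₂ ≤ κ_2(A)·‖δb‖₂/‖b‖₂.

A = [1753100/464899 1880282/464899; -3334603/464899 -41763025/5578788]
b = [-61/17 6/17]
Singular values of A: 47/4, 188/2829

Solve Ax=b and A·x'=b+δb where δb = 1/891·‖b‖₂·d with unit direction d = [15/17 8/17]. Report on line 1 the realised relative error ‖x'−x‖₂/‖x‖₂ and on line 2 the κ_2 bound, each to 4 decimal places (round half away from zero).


from the listed singular values, σ₁ = 47/4, σ_n = 188/2829
κ_2(A) = (47/4) / (188/2829) = 176.8125
κ_2(A)·‖δb‖/‖b‖ = 0.1984
solve Ax = b  →  x = [32.5728 -31.2568]
‖b‖ = 3.6056, ‖x‖ = 45.1439
with δb = [0.0036 0.0019], A·Δx = δb → ‖Δx‖ = 0.0609
realised ‖Δx‖/‖x‖ = 0.0013
so the bound overstates the realised error by a factor of ≈ 147.1179 (computed from the unrounded values)

0.0013
0.1984


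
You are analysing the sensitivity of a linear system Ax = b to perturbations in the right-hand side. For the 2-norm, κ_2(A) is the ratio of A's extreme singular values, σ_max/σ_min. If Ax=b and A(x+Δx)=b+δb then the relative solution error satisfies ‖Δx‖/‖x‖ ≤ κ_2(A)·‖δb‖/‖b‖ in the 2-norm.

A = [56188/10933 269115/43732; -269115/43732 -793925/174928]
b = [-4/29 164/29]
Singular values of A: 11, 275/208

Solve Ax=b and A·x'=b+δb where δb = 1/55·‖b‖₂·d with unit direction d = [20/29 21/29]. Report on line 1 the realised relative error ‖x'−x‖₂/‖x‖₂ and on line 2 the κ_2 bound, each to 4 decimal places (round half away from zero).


σ_max = 11, σ_min = 275/208
κ_2(A) = 11 / (275/208) = 8.3200
bound on ‖Δx‖/‖x‖: κ·ε = 8.3200·1/55 = 0.1513
solve Ax = b  →  x = [-2.3498 1.9401]
‖b‖ = 5.6569, ‖x‖ = 3.0472
re-solving with b+δb shifts x by Δx of norm 0.0778
realised ‖Δx‖/‖x‖ = 0.0255
tightness: 0.0255 against a bound of 0.1513 (unrounded ratio ≈ 0.1688)

0.0255
0.1513


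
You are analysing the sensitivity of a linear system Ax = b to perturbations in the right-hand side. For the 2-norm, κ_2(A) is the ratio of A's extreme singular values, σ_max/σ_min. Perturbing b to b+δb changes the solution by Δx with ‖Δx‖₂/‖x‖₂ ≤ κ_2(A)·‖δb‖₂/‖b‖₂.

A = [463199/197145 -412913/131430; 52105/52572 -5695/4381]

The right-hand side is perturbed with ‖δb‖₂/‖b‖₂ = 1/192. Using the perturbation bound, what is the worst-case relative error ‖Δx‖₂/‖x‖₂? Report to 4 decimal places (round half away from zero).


1.5797

AᵀA = [23927292889/3679635600 -2658507821/306636300; -2658507821/306636300 1181579101/102212100]; tr = 2658565621/147185424, det = 2088025/588741696
char-poly roots: 289/16 and 7225/36796356
κ = σ_max/σ_min = (17/4)/(85/6066) = 303.3000
perturbation bound = 303.3000·1/192 = 1.5797


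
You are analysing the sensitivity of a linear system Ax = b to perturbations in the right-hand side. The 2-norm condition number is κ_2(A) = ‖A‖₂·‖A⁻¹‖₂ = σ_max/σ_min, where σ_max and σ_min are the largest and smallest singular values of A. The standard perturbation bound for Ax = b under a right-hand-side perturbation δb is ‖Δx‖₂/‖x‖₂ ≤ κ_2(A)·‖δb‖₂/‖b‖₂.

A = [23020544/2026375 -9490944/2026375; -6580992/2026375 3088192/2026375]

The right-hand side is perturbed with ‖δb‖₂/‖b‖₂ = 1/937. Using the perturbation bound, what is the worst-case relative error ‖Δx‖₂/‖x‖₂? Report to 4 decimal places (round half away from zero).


AᵀA = [917207842816/6569913025 -76419219456/1313982605; -76419219456/1313982605 159383916544/6569913025]; tr = 1274073088/7775045, det = 4294967296/971880625
char-poly roots: 4096/25 and 1048576/38875225
so κ_2 = √((4096/25) / (1048576/38875225)) = 77.9375
worst-case relative error ≤ 77.9375 × 1/937 = 0.0832

0.0832


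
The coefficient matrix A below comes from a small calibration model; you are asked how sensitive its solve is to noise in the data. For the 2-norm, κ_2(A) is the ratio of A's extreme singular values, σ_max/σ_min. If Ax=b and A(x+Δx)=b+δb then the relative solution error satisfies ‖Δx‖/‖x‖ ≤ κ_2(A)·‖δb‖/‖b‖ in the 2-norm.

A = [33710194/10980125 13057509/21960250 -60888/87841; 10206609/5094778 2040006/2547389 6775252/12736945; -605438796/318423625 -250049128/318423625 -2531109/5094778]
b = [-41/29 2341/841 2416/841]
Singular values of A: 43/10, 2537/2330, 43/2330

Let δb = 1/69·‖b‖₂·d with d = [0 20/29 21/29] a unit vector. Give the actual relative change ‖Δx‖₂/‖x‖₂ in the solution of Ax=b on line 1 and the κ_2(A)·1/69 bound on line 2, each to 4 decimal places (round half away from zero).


largest singular value 43/10, smallest 43/2330
κ = σ_max/σ_min = (43/10)/(43/2330) = 233.0000
perturbation bound = 233.0000·1/69 = 3.3768
solve Ax = b  →  x = [55.6979 -191.7947 84.2109]
‖b‖ = 4.2426, ‖x‖ = 216.7463
Δx = A⁻¹·δb where δb = 1/69·4.2426·d; ‖Δx‖ = 3.3318
relative error = 0.0154
so the bound overstates the realised error by a factor of ≈ 219.6766 (computed from the unrounded values)

0.0154
3.3768


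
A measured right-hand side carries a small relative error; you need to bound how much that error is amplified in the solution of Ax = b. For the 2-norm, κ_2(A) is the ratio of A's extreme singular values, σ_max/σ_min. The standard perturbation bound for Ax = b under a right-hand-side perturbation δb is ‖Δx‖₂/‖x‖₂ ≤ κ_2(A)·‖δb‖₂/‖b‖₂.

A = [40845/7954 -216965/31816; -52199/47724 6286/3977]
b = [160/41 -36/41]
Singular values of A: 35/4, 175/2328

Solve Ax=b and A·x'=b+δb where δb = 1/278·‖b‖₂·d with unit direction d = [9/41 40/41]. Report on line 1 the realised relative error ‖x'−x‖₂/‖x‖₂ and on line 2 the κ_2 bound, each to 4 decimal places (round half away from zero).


largest singular value 35/4, smallest 175/2328
condition number: (35/4) ÷ (175/2328) = 116.4000
worst-case relative error ≤ 116.4000 × 1/278 = 0.4187
solve Ax = b  →  x = [0.2743 -0.3657]
‖b‖ = 4.0000, ‖x‖ = 0.4571
re-solving with b+δb shifts x by Δx of norm 0.1914
relative error = 0.4187
tightness: 0.4187 against a bound of 0.4187; the bound is attained (ratio 1)

0.4187
0.4187


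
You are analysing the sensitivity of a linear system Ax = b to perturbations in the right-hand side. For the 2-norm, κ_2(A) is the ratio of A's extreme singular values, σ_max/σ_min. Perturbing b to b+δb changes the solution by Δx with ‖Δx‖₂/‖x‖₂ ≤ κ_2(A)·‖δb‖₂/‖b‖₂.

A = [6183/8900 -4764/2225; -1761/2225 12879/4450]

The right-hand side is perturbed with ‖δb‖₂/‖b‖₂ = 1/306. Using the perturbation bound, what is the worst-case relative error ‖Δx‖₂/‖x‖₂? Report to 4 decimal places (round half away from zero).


M = AᵀA = [3513897/3168400 -1496313/396050; -1496313/396050 10266057/792100]. tr(M)=1783125/126736, det(M)=50625/506944
solving λ² − 1783125/126736·λ + 50625/506944 = 0 gives λ = 225/16, 225/31684
κ = σ_max/σ_min = (15/4)/(15/178) = 44.5000
worst-case relative error ≤ 44.5000 × 1/306 = 0.1454

0.1454


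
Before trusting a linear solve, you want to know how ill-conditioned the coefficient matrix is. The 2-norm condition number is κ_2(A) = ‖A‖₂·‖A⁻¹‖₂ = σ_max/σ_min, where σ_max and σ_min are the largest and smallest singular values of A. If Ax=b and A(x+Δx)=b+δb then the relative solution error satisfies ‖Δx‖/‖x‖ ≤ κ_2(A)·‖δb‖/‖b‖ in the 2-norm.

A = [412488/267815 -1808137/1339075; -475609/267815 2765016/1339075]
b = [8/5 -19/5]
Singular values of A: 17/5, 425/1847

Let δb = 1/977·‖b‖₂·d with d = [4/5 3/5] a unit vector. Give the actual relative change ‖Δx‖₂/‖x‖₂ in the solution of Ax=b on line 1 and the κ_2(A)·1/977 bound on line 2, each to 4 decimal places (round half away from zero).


0.0041
0.0151

largest singular value 17/5, smallest 425/1847
condition number: (17/5) ÷ (425/1847) = 14.7760
κ_2(A)·‖δb‖/‖b‖ = 0.0151
solve Ax = b  →  x = [-2.3357 -3.8491]
‖b‖ = 4.1231, ‖x‖ = 4.5023
Δx = A⁻¹·δb where δb = 1/977·4.1231·d; ‖Δx‖ = 0.0183
dividing the unrounded norms, ‖Δx‖/‖x‖ = 0.0041
realised/bound (from unrounded values) ≈ 0.2693


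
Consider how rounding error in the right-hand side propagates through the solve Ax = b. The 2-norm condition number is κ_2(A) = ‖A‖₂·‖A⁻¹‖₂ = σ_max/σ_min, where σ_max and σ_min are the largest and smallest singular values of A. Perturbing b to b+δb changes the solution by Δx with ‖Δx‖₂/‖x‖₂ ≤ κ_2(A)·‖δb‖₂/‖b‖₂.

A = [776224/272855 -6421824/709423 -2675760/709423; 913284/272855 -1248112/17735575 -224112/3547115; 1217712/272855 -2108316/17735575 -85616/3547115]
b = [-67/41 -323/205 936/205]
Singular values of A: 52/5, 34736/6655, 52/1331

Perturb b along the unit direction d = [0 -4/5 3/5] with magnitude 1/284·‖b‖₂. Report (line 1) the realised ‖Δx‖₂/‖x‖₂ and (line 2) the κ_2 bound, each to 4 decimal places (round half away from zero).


0.0045
0.9373

largest singular value 52/5, smallest 52/1331
κ = σ_max/σ_min = (52/5)/(52/1331) = 266.2000
κ_2(A)·‖δb‖/‖b‖ = 0.9373
solve Ax = b  →  x = [0.4936 -39.0927 94.6280]
2-norm of b is 5.0990; of x, 102.3863
re-solving with b+δb shifts x by Δx of norm 0.4596
dividing the unrounded norms, ‖Δx‖/‖x‖ = 0.0045
realised/bound (from unrounded values) ≈ 0.0048


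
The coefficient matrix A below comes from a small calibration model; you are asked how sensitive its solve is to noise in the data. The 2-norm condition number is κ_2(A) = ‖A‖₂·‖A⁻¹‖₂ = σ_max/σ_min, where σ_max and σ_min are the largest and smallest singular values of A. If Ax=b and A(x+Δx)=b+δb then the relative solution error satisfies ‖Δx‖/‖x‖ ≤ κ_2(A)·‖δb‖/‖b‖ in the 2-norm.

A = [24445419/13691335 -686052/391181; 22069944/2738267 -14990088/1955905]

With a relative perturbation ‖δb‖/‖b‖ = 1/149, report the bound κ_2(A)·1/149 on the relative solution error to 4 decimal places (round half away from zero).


form AᵀA = [7599428443881/111512584225 -41356482012/637214767; -41356482012/637214767 140671875024/2275767025] with trace 17232283377/132595225 and determinant 675584064/3314880625
eigenvalues of AᵀA: λ = (tr ± √(tr²−4·det))/2 = 3249/25, 207936/132595225
σ_max=√(3249/25)=(57/5), σ_min=√(207936/132595225)=(456/11515) → κ = 287.8750
perturbation bound = 287.8750·1/149 = 1.9320

1.9320


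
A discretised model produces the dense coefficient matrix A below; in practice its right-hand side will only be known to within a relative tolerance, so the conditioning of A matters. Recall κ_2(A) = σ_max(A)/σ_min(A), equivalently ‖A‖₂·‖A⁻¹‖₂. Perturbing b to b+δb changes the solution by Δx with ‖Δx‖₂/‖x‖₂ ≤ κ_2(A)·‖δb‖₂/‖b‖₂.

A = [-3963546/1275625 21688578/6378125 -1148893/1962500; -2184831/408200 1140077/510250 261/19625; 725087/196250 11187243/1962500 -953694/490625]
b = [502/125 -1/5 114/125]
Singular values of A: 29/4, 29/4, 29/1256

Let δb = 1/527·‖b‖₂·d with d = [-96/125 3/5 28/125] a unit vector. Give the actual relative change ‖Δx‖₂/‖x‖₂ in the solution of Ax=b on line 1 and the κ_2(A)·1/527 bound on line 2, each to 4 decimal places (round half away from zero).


σ_max = 29/4, σ_min = 29/1256
κ_2(A) = (29/4) / (29/1256) = 314.0000
bound on ‖Δx‖/‖x‖: κ·ε = 314.0000·1/527 = 0.5958
solve Ax = b  →  x = [-14.1454 -33.2316 -124.8110]
2-norm of b is 4.1231; of x, 129.9316
with δb = [-0.0060 0.0047 0.0018], A·Δx = δb → ‖Δx‖ = 0.3388
dividing the unrounded norms, ‖Δx‖/‖x‖ = 0.0026
tightness: 0.0026 against a bound of 0.5958 (unrounded ratio ≈ 0.0044)

0.0026
0.5958


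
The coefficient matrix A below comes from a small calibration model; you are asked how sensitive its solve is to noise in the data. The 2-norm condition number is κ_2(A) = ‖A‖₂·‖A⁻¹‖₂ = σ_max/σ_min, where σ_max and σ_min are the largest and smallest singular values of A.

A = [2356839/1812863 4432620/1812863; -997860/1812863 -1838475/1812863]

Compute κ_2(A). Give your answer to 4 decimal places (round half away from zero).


328.1200

AᵀA = [2279991177/1143916553 4274804160/1143916553; 4274804160/1143916553 8015353425/1143916553]; tr = 605608506/67289209, det = 50625/67289209
eigenvalues of AᵀA: λ = (tr ± √(tr²−4·det))/2 = 9, 5625/67289209
κ = σ_max/σ_min = 3/(75/8203) = 328.1200


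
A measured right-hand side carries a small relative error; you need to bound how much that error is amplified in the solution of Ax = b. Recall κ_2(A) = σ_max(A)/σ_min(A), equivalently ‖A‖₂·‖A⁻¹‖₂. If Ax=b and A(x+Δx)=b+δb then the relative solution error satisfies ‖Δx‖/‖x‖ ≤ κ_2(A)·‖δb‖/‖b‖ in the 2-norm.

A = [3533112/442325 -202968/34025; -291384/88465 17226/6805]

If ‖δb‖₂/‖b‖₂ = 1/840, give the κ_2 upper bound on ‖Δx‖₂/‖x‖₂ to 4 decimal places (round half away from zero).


0.2430

M = AᵀA = [86423054976/1157700625 -64814861232/1157700625; -64814861232/1157700625 48614385924/1157700625]. tr(M)=5401497636/46308025, det(M)=15116544/46308025
solving λ² − 5401497636/46308025·λ + 15116544/46308025 = 0 gives λ = 2916/25, 5184/1852321
κ = σ_max/σ_min = (54/5)/(72/1361) = 204.1500
κ_2(A)·‖δb‖/‖b‖ = 0.2430


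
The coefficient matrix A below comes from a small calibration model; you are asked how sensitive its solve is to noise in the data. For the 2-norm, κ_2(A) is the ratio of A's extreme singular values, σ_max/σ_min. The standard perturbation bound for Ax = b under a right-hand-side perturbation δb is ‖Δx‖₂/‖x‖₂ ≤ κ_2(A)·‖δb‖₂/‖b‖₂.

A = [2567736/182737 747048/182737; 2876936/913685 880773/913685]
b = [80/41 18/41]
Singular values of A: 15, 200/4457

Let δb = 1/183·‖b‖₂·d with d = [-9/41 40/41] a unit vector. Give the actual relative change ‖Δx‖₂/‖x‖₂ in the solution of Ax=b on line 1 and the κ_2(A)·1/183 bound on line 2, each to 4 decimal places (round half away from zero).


σ_max = 15, σ_min = 200/4457
κ_2(A) = 15 / (200/4457) = 334.2750
perturbation bound = 334.2750·1/183 = 1.8266
solve Ax = b  →  x = [0.1280 0.0373]
‖b‖ = 2.0000, ‖x‖ = 0.1333
δb = ε·‖b‖·d = [-0.0024 0.0107]; solving A·Δx = δb gives ‖Δx‖ = 0.2436
realised ‖Δx‖/‖x‖ = 1.8266
so the bound is sharp here: realised error equals the bound

1.8266
1.8266


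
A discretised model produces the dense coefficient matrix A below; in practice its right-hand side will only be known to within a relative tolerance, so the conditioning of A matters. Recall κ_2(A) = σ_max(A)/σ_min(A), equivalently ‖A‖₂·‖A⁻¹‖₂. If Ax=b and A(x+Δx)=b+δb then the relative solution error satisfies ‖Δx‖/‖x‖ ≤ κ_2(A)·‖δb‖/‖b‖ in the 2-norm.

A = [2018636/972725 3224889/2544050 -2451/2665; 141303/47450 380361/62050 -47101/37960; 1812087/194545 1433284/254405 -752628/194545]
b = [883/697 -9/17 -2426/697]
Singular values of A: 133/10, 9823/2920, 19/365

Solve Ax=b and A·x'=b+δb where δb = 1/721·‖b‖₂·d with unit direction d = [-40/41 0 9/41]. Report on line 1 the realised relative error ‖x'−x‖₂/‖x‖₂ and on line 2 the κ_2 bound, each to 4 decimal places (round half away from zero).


0.0026
0.3544

σ_max = 133/10, σ_min = 19/365
κ = σ_max/σ_min = (133/10)/(19/365) = 255.5000
bound on ‖Δx‖/‖x‖: κ·ε = 255.5000·1/721 = 0.3544
solve Ax = b  →  x = [-15.1085 0.1025 -35.3276]
‖b‖ = 3.7417, ‖x‖ = 38.4229
re-solving with b+δb shifts x by Δx of norm 0.0997
relative error = 0.0026
tightness: 0.0026 against a bound of 0.3544 (unrounded ratio ≈ 0.0073)


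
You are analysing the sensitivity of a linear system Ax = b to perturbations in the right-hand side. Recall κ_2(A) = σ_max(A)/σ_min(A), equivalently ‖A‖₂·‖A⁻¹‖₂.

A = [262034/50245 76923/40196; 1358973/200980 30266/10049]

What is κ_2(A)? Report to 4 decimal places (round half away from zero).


M = AᵀA = [117815867569/1615718416 3064355910/100982401; 3064355910/100982401 20573640025/1615718416]. tr(M)=409436413/4780232, det(M)=1171350625/152967424
solving λ² − 409436413/4780232·λ + 1171350625/152967424 = 0 gives λ = 1369/16, 855625/9560464
so κ_2 = √((1369/16) / (855625/9560464)) = 30.9200

30.9200


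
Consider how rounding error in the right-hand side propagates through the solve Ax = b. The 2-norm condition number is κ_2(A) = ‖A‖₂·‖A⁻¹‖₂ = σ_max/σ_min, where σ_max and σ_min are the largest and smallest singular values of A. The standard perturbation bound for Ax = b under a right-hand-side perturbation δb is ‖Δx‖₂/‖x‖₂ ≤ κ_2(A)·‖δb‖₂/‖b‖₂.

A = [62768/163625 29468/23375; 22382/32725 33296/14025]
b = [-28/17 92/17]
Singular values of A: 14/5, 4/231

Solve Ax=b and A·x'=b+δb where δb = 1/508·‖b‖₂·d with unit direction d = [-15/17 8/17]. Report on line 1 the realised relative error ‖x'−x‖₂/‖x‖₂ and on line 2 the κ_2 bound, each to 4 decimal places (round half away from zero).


σ_max = 14/5, σ_min = 4/231
κ = σ_max/σ_min = (14/5)/(4/231) = 161.7000
worst-case relative error ≤ 161.7000 × 1/508 = 0.3183
solve Ax = b  →  x = [-221.3600 66.0514]
‖b‖ = 5.6569, ‖x‖ = 231.0044
Δx = A⁻¹·δb where δb = 1/508·5.6569·d; ‖Δx‖ = 0.6431
relative error = 0.0028
so the bound overstates the realised error by a factor of ≈ 114.3414 (computed from the unrounded values)

0.0028
0.3183


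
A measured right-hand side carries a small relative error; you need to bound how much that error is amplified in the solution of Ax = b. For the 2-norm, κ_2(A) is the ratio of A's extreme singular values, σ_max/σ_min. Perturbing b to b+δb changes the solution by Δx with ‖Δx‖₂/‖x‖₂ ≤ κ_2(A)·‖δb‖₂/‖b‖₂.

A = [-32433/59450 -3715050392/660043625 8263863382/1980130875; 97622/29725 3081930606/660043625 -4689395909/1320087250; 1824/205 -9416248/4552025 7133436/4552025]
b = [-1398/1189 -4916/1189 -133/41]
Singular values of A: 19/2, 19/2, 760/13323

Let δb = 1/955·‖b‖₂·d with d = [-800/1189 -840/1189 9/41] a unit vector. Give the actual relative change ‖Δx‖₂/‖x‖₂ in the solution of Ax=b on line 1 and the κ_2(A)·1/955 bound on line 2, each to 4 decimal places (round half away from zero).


0.0019
0.1744

from the listed singular values, σ₁ = 19/2, σ_n = 760/13323
κ = σ_max/σ_min = (19/2)/(760/13323) = 166.5375
bound on ‖Δx‖/‖x‖: κ·ε = 166.5375·1/955 = 0.1744
solve Ax = b  →  x = [-0.4632 31.4871 42.1232]
‖b‖ = 5.3852, ‖x‖ = 52.5929
with δb = [-0.0038 -0.0040 0.0012], A·Δx = δb → ‖Δx‖ = 0.0989
relative error = 0.0019
so the bound overstates the realised error by a factor of ≈ 92.7794 (computed from the unrounded values)


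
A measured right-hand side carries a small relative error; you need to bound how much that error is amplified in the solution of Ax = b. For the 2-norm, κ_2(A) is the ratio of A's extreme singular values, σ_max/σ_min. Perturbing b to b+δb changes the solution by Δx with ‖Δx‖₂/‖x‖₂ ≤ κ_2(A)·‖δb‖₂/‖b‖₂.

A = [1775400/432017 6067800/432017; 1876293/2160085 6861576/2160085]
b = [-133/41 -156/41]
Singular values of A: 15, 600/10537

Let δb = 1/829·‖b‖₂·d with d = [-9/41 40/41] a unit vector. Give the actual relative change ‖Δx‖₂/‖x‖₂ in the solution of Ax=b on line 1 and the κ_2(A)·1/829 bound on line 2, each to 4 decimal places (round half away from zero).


0.0020
0.3178

largest singular value 15, smallest 600/10537
κ = σ_max/σ_min = 15/(600/10537) = 263.4250
κ_2(A)·‖δb‖/‖b‖ = 0.3178
solve Ax = b  →  x = [50.5029 -15.0078]
2-norm of b is 5.0000; of x, 52.6857
Δx = A⁻¹·δb where δb = 1/829·5.0000·d; ‖Δx‖ = 0.1059
realised ‖Δx‖/‖x‖ = 0.0020
realised/bound (from unrounded values) ≈ 0.0063
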